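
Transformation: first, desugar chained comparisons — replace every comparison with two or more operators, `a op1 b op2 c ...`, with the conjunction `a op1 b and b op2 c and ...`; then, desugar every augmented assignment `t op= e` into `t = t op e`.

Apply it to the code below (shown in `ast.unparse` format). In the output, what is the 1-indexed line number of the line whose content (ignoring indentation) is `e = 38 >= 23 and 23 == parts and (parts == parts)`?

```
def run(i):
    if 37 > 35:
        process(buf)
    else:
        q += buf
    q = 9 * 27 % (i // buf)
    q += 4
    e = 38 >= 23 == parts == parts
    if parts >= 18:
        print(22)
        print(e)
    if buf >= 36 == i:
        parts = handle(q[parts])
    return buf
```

Transformed code:
def run(i):
    if 37 > 35:
        process(buf)
    else:
        q = q + buf
    q = 9 * 27 % (i // buf)
    q = q + 4
    e = 38 >= 23 and 23 == parts and (parts == parts)
    if parts >= 18:
        print(22)
        print(e)
    if buf >= 36 and 36 == i:
        parts = handle(q[parts])
    return buf

8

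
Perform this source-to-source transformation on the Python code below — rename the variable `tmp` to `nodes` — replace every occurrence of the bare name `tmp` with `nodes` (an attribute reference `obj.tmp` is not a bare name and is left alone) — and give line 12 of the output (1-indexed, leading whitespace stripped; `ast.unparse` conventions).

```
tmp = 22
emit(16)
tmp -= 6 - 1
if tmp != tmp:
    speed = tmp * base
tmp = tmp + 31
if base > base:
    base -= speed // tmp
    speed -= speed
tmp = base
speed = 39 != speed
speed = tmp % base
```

Transformed code:
nodes = 22
emit(16)
nodes -= 6 - 1
if nodes != nodes:
    speed = nodes * base
nodes = nodes + 31
if base > base:
    base -= speed // nodes
    speed -= speed
nodes = base
speed = 39 != speed
speed = nodes % base

speed = nodes % base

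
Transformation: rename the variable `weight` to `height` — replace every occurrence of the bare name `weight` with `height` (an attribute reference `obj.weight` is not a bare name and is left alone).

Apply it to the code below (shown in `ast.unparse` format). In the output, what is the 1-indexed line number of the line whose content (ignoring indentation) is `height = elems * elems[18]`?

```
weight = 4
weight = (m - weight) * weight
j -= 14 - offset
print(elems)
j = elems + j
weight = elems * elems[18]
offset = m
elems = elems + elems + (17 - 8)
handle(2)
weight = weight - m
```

Transformed code:
height = 4
height = (m - height) * height
j -= 14 - offset
print(elems)
j = elems + j
height = elems * elems[18]
offset = m
elems = elems + elems + (17 - 8)
handle(2)
height = height - m

6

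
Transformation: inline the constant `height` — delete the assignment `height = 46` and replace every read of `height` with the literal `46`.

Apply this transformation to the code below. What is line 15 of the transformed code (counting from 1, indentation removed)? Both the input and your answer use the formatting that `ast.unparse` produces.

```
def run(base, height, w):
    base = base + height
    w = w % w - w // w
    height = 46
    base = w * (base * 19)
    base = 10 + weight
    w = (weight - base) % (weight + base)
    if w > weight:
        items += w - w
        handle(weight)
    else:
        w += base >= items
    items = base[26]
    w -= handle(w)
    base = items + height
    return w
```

return w

Transformed code:
def run(base, height, w):
    base = base + 46
    w = w % w - w // w
    base = w * (base * 19)
    base = 10 + weight
    w = (weight - base) % (weight + base)
    if w > weight:
        items += w - w
        handle(weight)
    else:
        w += base >= items
    items = base[26]
    w -= handle(w)
    base = items + 46
    return w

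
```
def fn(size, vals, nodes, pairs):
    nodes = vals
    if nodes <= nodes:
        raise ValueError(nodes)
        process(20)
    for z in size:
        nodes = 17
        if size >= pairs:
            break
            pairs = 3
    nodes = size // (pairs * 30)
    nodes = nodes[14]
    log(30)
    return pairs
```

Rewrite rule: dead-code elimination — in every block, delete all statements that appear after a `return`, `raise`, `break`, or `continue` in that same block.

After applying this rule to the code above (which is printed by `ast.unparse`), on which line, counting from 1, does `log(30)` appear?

Transformed code:
def fn(size, vals, nodes, pairs):
    nodes = vals
    if nodes <= nodes:
        raise ValueError(nodes)
    for z in size:
        nodes = 17
        if size >= pairs:
            break
    nodes = size // (pairs * 30)
    nodes = nodes[14]
    log(30)
    return pairs

11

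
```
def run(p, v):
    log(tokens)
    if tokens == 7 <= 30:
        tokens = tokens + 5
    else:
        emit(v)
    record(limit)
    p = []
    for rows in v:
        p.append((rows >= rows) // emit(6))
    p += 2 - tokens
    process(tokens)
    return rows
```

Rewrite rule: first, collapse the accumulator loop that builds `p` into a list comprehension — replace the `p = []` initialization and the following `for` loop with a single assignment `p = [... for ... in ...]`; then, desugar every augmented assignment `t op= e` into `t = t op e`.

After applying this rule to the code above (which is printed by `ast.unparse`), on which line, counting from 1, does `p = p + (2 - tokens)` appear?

9

Transformed code:
def run(p, v):
    log(tokens)
    if tokens == 7 <= 30:
        tokens = tokens + 5
    else:
        emit(v)
    record(limit)
    p = [(rows >= rows) // emit(6) for rows in v]
    p = p + (2 - tokens)
    process(tokens)
    return rows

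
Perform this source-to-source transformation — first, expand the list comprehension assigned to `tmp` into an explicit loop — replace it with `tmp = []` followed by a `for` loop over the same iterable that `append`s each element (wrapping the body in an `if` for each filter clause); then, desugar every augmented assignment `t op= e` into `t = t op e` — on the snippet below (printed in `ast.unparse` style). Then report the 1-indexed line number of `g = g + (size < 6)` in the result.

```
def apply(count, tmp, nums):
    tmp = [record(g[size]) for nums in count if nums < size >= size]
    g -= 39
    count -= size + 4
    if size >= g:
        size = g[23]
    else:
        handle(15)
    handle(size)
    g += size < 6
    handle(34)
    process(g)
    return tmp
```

Transformed code:
def apply(count, tmp, nums):
    tmp = []
    for nums in count:
        if nums < size >= size:
            tmp.append(record(g[size]))
    g = g - 39
    count = count - (size + 4)
    if size >= g:
        size = g[23]
    else:
        handle(15)
    handle(size)
    g = g + (size < 6)
    handle(34)
    process(g)
    return tmp

13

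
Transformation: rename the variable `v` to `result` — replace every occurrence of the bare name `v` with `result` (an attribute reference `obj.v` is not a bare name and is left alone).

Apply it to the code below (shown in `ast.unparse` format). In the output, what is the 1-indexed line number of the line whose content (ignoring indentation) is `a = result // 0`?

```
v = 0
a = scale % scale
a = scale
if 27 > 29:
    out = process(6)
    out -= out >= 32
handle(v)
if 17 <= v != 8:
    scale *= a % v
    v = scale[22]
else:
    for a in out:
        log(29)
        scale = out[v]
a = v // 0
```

Transformed code:
result = 0
a = scale % scale
a = scale
if 27 > 29:
    out = process(6)
    out -= out >= 32
handle(result)
if 17 <= result != 8:
    scale *= a % result
    result = scale[22]
else:
    for a in out:
        log(29)
        scale = out[result]
a = result // 0

15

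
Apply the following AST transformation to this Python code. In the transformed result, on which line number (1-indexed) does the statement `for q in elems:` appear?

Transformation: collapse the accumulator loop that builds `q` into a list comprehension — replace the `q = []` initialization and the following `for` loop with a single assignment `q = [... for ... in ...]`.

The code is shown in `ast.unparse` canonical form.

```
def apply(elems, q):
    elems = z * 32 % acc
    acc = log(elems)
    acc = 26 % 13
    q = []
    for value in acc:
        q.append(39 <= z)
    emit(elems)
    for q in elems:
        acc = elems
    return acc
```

Transformed code:
def apply(elems, q):
    elems = z * 32 % acc
    acc = log(elems)
    acc = 26 % 13
    q = [39 <= z for value in acc]
    emit(elems)
    for q in elems:
        acc = elems
    return acc

7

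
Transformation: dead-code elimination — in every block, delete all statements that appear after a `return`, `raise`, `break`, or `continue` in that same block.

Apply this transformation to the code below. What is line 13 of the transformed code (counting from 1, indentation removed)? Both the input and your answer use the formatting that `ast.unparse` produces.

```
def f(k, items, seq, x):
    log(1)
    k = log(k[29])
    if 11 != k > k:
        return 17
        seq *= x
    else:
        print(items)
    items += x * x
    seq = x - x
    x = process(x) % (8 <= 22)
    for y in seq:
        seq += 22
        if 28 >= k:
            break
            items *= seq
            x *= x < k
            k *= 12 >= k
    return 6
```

if 28 >= k:

Transformed code:
def f(k, items, seq, x):
    log(1)
    k = log(k[29])
    if 11 != k > k:
        return 17
    else:
        print(items)
    items += x * x
    seq = x - x
    x = process(x) % (8 <= 22)
    for y in seq:
        seq += 22
        if 28 >= k:
            break
    return 6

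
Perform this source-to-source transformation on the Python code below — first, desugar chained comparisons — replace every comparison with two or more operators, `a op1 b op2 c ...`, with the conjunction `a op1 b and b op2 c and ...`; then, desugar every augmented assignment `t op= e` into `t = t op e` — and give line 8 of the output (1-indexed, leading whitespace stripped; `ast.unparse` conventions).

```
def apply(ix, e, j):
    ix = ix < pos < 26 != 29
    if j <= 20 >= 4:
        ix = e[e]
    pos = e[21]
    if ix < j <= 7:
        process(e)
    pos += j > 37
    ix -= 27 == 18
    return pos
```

pos = pos + (j > 37)

Transformed code:
def apply(ix, e, j):
    ix = ix < pos and pos < 26 and (26 != 29)
    if j <= 20 and 20 >= 4:
        ix = e[e]
    pos = e[21]
    if ix < j and j <= 7:
        process(e)
    pos = pos + (j > 37)
    ix = ix - (27 == 18)
    return pos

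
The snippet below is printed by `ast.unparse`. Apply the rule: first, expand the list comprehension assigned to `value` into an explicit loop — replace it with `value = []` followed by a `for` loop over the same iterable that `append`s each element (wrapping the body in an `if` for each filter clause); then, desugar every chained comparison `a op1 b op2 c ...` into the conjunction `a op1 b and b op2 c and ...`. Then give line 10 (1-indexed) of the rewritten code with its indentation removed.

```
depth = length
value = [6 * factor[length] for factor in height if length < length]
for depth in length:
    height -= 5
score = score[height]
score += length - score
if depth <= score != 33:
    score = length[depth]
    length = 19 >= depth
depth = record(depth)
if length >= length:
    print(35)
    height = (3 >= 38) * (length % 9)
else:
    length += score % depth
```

if depth <= score and score != 33:

Transformed code:
depth = length
value = []
for factor in height:
    if length < length:
        value.append(6 * factor[length])
for depth in length:
    height -= 5
score = score[height]
score += length - score
if depth <= score and score != 33:
    score = length[depth]
    length = 19 >= depth
depth = record(depth)
if length >= length:
    print(35)
    height = (3 >= 38) * (length % 9)
else:
    length += score % depth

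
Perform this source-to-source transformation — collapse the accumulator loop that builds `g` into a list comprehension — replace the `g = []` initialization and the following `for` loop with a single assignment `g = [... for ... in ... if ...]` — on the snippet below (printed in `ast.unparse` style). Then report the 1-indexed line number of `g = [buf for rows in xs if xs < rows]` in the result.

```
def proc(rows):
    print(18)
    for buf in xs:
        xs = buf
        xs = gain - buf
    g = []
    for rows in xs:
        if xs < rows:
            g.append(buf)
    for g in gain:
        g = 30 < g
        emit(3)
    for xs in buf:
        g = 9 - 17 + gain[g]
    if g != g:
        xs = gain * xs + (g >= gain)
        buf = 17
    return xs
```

6

Transformed code:
def proc(rows):
    print(18)
    for buf in xs:
        xs = buf
        xs = gain - buf
    g = [buf for rows in xs if xs < rows]
    for g in gain:
        g = 30 < g
        emit(3)
    for xs in buf:
        g = 9 - 17 + gain[g]
    if g != g:
        xs = gain * xs + (g >= gain)
        buf = 17
    return xs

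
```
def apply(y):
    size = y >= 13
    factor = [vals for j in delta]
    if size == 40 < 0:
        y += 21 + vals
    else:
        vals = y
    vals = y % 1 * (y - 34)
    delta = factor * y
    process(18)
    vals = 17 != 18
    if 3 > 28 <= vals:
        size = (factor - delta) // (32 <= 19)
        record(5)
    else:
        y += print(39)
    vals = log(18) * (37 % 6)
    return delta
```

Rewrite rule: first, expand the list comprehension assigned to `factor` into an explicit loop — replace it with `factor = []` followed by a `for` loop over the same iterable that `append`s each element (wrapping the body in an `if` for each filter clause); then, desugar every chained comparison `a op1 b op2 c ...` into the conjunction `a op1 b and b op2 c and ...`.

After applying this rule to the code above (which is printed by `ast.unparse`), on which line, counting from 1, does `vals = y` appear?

Transformed code:
def apply(y):
    size = y >= 13
    factor = []
    for j in delta:
        factor.append(vals)
    if size == 40 and 40 < 0:
        y += 21 + vals
    else:
        vals = y
    vals = y % 1 * (y - 34)
    delta = factor * y
    process(18)
    vals = 17 != 18
    if 3 > 28 and 28 <= vals:
        size = (factor - delta) // (32 <= 19)
        record(5)
    else:
        y += print(39)
    vals = log(18) * (37 % 6)
    return delta

9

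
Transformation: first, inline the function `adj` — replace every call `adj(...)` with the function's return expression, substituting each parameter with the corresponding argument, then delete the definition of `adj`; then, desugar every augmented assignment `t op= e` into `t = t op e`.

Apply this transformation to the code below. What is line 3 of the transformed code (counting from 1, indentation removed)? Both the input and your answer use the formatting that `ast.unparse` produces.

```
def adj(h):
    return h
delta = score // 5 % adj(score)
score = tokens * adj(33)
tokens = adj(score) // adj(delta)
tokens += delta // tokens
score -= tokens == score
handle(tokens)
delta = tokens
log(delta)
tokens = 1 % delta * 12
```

Transformed code:
delta = score // 5 % score
score = tokens * 33
tokens = score // delta
tokens = tokens + delta // tokens
score = score - (tokens == score)
handle(tokens)
delta = tokens
log(delta)
tokens = 1 % delta * 12

tokens = score // delta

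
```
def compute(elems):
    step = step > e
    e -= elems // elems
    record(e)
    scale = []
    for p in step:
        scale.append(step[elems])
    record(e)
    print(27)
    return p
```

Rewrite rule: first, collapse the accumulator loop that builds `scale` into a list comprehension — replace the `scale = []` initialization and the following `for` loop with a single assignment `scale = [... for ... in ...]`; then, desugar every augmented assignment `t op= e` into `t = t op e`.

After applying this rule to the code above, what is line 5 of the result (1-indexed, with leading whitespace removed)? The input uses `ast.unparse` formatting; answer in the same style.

Transformed code:
def compute(elems):
    step = step > e
    e = e - elems // elems
    record(e)
    scale = [step[elems] for p in step]
    record(e)
    print(27)
    return p

scale = [step[elems] for p in step]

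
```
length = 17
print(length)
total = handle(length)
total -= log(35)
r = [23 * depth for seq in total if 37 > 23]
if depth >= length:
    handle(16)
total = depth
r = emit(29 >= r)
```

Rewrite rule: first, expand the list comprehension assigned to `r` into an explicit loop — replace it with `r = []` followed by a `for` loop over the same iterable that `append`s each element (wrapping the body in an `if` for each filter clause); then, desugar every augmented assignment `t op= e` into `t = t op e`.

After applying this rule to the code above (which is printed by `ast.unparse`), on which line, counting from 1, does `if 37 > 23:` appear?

Transformed code:
length = 17
print(length)
total = handle(length)
total = total - log(35)
r = []
for seq in total:
    if 37 > 23:
        r.append(23 * depth)
if depth >= length:
    handle(16)
total = depth
r = emit(29 >= r)

7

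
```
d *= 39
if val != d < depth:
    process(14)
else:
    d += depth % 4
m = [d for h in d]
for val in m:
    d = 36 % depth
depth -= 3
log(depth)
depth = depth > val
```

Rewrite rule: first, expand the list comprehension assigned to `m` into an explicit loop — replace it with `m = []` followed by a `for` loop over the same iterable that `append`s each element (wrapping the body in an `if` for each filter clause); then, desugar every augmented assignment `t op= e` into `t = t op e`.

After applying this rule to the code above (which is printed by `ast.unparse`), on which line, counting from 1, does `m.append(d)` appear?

8

Transformed code:
d = d * 39
if val != d < depth:
    process(14)
else:
    d = d + depth % 4
m = []
for h in d:
    m.append(d)
for val in m:
    d = 36 % depth
depth = depth - 3
log(depth)
depth = depth > val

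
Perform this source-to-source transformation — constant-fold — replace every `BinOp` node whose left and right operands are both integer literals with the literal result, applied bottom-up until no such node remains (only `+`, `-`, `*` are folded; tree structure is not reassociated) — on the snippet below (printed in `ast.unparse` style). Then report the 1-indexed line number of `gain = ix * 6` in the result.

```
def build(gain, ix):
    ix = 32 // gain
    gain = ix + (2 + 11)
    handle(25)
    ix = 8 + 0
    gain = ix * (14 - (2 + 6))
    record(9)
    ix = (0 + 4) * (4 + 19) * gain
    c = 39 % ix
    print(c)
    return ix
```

6

Transformed code:
def build(gain, ix):
    ix = 32 // gain
    gain = ix + 13
    handle(25)
    ix = 8
    gain = ix * 6
    record(9)
    ix = 92 * gain
    c = 39 % ix
    print(c)
    return ix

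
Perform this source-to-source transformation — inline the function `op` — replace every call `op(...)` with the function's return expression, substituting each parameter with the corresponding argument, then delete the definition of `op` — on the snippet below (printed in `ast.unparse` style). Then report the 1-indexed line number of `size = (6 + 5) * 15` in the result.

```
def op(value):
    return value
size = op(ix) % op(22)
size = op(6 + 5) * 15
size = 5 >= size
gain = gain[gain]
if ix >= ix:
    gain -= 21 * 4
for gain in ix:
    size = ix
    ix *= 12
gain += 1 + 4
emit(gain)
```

Transformed code:
size = ix % 22
size = (6 + 5) * 15
size = 5 >= size
gain = gain[gain]
if ix >= ix:
    gain -= 21 * 4
for gain in ix:
    size = ix
    ix *= 12
gain += 1 + 4
emit(gain)

2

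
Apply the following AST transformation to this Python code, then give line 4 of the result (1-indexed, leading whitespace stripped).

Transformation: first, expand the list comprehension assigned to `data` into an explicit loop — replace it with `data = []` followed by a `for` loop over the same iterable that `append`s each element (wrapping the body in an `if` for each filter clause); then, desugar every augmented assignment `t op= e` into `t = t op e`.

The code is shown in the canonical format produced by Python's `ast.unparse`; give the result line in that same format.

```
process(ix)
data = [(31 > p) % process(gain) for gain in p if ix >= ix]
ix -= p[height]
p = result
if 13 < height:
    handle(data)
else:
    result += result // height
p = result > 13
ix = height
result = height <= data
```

if ix >= ix:

Transformed code:
process(ix)
data = []
for gain in p:
    if ix >= ix:
        data.append((31 > p) % process(gain))
ix = ix - p[height]
p = result
if 13 < height:
    handle(data)
else:
    result = result + result // height
p = result > 13
ix = height
result = height <= data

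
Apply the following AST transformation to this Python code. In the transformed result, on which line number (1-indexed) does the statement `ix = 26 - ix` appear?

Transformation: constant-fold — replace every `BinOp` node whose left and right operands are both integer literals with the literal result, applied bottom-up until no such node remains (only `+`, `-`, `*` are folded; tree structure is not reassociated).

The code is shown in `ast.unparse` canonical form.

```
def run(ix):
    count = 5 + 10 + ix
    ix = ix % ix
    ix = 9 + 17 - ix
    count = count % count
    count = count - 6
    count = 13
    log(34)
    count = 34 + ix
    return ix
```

4

Transformed code:
def run(ix):
    count = 15 + ix
    ix = ix % ix
    ix = 26 - ix
    count = count % count
    count = count - 6
    count = 13
    log(34)
    count = 34 + ix
    return ix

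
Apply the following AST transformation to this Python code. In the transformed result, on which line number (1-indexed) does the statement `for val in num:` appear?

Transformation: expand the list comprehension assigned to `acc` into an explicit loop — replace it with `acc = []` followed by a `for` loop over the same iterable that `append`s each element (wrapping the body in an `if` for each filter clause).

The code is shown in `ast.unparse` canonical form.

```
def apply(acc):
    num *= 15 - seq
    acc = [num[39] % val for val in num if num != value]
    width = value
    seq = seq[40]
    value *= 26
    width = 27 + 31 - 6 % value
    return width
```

4

Transformed code:
def apply(acc):
    num *= 15 - seq
    acc = []
    for val in num:
        if num != value:
            acc.append(num[39] % val)
    width = value
    seq = seq[40]
    value *= 26
    width = 27 + 31 - 6 % value
    return width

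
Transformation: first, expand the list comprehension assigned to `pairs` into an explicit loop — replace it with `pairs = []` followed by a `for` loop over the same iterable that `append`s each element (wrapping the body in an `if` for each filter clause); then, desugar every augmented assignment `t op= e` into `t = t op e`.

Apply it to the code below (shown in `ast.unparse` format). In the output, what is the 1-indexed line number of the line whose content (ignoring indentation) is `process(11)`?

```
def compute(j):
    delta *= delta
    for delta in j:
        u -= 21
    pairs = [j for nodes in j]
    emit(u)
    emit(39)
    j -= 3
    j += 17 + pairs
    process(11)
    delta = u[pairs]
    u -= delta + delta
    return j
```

Transformed code:
def compute(j):
    delta = delta * delta
    for delta in j:
        u = u - 21
    pairs = []
    for nodes in j:
        pairs.append(j)
    emit(u)
    emit(39)
    j = j - 3
    j = j + (17 + pairs)
    process(11)
    delta = u[pairs]
    u = u - (delta + delta)
    return j

12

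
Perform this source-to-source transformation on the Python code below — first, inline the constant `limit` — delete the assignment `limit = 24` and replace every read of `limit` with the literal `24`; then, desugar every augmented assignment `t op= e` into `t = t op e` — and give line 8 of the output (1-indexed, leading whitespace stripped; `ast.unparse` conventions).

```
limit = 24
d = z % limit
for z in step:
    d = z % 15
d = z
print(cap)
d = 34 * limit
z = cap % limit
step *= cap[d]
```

step = step * cap[d]

Transformed code:
d = z % 24
for z in step:
    d = z % 15
d = z
print(cap)
d = 34 * 24
z = cap % 24
step = step * cap[d]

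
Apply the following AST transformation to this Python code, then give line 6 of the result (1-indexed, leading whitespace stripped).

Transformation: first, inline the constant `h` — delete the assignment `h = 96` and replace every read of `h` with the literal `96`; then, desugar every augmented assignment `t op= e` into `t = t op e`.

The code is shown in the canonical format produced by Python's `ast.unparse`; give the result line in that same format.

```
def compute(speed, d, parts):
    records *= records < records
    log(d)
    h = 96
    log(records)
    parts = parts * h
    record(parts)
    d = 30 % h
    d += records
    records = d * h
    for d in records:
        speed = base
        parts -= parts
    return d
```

Transformed code:
def compute(speed, d, parts):
    records = records * (records < records)
    log(d)
    log(records)
    parts = parts * 96
    record(parts)
    d = 30 % 96
    d = d + records
    records = d * 96
    for d in records:
        speed = base
        parts = parts - parts
    return d

record(parts)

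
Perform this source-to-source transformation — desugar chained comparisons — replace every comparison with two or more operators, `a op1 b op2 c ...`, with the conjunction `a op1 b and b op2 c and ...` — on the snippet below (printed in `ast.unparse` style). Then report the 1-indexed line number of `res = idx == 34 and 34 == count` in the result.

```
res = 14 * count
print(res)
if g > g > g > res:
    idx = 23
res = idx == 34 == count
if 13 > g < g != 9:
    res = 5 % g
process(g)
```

Transformed code:
res = 14 * count
print(res)
if g > g and g > g and (g > res):
    idx = 23
res = idx == 34 and 34 == count
if 13 > g and g < g and (g != 9):
    res = 5 % g
process(g)

5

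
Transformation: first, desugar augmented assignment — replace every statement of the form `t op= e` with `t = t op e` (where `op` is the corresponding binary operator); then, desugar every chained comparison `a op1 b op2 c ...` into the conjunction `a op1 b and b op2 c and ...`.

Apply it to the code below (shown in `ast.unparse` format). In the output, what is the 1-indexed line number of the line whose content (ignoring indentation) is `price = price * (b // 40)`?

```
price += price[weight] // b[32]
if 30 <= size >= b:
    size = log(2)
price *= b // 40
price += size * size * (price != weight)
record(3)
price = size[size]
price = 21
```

Transformed code:
price = price + price[weight] // b[32]
if 30 <= size and size >= b:
    size = log(2)
price = price * (b // 40)
price = price + size * size * (price != weight)
record(3)
price = size[size]
price = 21

4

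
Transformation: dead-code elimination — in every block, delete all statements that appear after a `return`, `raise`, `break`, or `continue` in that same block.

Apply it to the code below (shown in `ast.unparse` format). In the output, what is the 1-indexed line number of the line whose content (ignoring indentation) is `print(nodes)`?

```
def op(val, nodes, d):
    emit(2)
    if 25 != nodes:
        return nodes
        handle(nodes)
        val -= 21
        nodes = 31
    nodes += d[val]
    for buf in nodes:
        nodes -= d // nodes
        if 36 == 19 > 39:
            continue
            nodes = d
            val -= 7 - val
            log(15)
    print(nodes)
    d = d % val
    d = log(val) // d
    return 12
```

10

Transformed code:
def op(val, nodes, d):
    emit(2)
    if 25 != nodes:
        return nodes
    nodes += d[val]
    for buf in nodes:
        nodes -= d // nodes
        if 36 == 19 > 39:
            continue
    print(nodes)
    d = d % val
    d = log(val) // d
    return 12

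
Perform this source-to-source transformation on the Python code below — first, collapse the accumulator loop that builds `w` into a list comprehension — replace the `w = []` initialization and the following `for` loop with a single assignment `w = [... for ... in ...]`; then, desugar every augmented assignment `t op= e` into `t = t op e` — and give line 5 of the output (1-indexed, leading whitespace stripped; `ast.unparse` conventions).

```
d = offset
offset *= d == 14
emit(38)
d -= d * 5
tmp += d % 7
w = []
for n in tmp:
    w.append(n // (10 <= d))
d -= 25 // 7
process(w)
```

tmp = tmp + d % 7

Transformed code:
d = offset
offset = offset * (d == 14)
emit(38)
d = d - d * 5
tmp = tmp + d % 7
w = [n // (10 <= d) for n in tmp]
d = d - 25 // 7
process(w)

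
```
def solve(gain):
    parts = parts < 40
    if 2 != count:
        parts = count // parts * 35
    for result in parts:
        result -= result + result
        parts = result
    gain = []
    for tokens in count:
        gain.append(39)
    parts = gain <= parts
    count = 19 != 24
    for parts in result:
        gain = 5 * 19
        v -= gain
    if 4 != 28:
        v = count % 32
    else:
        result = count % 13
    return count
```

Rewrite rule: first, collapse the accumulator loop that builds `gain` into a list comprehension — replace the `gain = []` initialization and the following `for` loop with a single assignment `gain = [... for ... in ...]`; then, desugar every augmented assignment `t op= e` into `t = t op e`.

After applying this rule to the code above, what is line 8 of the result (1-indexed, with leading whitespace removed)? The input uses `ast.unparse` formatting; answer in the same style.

Transformed code:
def solve(gain):
    parts = parts < 40
    if 2 != count:
        parts = count // parts * 35
    for result in parts:
        result = result - (result + result)
        parts = result
    gain = [39 for tokens in count]
    parts = gain <= parts
    count = 19 != 24
    for parts in result:
        gain = 5 * 19
        v = v - gain
    if 4 != 28:
        v = count % 32
    else:
        result = count % 13
    return count

gain = [39 for tokens in count]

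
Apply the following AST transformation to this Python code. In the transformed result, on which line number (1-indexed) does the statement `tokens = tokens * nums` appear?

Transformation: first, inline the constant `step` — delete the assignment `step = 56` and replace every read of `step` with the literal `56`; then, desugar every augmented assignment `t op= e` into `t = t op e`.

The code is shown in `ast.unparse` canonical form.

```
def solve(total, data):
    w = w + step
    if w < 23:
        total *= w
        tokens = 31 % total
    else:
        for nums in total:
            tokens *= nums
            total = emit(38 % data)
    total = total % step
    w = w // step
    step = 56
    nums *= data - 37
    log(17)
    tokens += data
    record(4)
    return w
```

8

Transformed code:
def solve(total, data):
    w = w + 56
    if w < 23:
        total = total * w
        tokens = 31 % total
    else:
        for nums in total:
            tokens = tokens * nums
            total = emit(38 % data)
    total = total % 56
    w = w // 56
    nums = nums * (data - 37)
    log(17)
    tokens = tokens + data
    record(4)
    return w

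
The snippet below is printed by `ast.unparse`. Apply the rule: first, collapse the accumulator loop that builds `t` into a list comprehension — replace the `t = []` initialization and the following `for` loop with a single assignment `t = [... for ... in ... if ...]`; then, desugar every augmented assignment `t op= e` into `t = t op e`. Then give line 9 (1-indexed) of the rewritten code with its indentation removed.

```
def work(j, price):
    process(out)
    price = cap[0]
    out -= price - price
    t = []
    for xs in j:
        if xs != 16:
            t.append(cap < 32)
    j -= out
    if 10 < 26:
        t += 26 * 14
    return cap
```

Transformed code:
def work(j, price):
    process(out)
    price = cap[0]
    out = out - (price - price)
    t = [cap < 32 for xs in j if xs != 16]
    j = j - out
    if 10 < 26:
        t = t + 26 * 14
    return cap

return cap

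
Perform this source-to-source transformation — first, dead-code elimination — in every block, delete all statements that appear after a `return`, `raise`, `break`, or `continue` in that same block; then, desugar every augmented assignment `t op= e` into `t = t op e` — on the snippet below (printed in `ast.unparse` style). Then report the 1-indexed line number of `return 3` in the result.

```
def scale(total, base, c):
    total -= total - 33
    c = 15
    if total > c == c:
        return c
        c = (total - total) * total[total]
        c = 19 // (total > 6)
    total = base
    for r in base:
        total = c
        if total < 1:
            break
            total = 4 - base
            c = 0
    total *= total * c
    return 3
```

Transformed code:
def scale(total, base, c):
    total = total - (total - 33)
    c = 15
    if total > c == c:
        return c
    total = base
    for r in base:
        total = c
        if total < 1:
            break
    total = total * (total * c)
    return 3

12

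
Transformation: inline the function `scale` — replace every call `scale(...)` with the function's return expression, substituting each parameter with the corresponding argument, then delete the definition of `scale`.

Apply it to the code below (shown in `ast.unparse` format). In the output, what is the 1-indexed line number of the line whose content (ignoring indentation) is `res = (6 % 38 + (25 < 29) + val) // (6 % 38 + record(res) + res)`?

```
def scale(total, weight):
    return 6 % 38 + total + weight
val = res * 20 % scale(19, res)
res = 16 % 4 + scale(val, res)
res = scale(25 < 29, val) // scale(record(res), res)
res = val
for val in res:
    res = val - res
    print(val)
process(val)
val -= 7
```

3

Transformed code:
val = res * 20 % (6 % 38 + 19 + res)
res = 16 % 4 + (6 % 38 + val + res)
res = (6 % 38 + (25 < 29) + val) // (6 % 38 + record(res) + res)
res = val
for val in res:
    res = val - res
    print(val)
process(val)
val -= 7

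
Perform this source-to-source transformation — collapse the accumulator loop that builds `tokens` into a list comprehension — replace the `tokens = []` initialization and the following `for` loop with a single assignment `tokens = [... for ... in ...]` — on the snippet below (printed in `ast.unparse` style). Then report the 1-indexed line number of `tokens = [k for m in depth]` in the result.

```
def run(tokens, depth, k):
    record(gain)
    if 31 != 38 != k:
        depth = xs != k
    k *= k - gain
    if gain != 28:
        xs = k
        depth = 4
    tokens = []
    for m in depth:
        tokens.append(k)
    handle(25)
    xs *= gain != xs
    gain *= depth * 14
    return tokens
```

9

Transformed code:
def run(tokens, depth, k):
    record(gain)
    if 31 != 38 != k:
        depth = xs != k
    k *= k - gain
    if gain != 28:
        xs = k
        depth = 4
    tokens = [k for m in depth]
    handle(25)
    xs *= gain != xs
    gain *= depth * 14
    return tokens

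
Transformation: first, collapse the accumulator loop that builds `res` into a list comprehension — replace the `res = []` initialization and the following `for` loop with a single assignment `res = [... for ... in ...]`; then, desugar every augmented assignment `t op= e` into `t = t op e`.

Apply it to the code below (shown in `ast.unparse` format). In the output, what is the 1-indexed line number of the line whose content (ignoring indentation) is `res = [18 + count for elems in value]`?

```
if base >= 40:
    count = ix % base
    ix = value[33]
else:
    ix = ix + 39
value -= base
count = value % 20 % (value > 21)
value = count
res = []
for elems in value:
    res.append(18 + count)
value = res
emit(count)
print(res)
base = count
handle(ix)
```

Transformed code:
if base >= 40:
    count = ix % base
    ix = value[33]
else:
    ix = ix + 39
value = value - base
count = value % 20 % (value > 21)
value = count
res = [18 + count for elems in value]
value = res
emit(count)
print(res)
base = count
handle(ix)

9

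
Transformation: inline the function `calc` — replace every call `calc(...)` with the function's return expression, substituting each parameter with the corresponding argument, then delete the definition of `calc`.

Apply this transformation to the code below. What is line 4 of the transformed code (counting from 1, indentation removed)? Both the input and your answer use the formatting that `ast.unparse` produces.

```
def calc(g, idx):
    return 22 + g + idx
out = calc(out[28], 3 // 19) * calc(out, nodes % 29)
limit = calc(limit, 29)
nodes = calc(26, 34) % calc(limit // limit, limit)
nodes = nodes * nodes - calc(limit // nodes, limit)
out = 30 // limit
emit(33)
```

nodes = nodes * nodes - (22 + limit // nodes + limit)

Transformed code:
out = (22 + out[28] + 3 // 19) * (22 + out + nodes % 29)
limit = 22 + limit + 29
nodes = (22 + 26 + 34) % (22 + limit // limit + limit)
nodes = nodes * nodes - (22 + limit // nodes + limit)
out = 30 // limit
emit(33)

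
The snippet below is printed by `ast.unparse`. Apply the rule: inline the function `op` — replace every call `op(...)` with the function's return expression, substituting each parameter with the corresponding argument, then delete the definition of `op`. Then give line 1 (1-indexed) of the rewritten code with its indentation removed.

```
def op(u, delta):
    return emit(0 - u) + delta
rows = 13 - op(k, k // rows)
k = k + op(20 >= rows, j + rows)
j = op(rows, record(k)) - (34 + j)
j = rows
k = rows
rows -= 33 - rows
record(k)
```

rows = 13 - (emit(0 - k) + k // rows)

Transformed code:
rows = 13 - (emit(0 - k) + k // rows)
k = k + (emit(0 - (20 >= rows)) + (j + rows))
j = emit(0 - rows) + record(k) - (34 + j)
j = rows
k = rows
rows -= 33 - rows
record(k)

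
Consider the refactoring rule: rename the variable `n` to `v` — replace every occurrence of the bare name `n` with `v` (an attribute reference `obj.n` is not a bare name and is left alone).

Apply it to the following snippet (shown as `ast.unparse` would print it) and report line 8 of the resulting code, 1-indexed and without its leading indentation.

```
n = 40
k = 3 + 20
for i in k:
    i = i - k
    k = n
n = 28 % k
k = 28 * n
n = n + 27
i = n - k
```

v = v + 27

Transformed code:
v = 40
k = 3 + 20
for i in k:
    i = i - k
    k = v
v = 28 % k
k = 28 * v
v = v + 27
i = v - k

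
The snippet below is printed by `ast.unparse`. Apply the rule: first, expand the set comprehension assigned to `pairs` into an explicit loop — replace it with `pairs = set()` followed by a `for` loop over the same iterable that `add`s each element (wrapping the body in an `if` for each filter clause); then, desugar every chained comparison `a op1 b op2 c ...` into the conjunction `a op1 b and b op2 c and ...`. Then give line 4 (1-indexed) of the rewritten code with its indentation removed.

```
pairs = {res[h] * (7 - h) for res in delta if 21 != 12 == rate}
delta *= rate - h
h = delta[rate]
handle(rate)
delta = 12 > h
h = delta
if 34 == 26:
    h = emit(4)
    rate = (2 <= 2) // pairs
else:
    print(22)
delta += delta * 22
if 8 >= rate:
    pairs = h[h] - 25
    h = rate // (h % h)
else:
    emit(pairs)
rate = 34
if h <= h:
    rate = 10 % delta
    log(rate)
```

pairs.add(res[h] * (7 - h))

Transformed code:
pairs = set()
for res in delta:
    if 21 != 12 and 12 == rate:
        pairs.add(res[h] * (7 - h))
delta *= rate - h
h = delta[rate]
handle(rate)
delta = 12 > h
h = delta
if 34 == 26:
    h = emit(4)
    rate = (2 <= 2) // pairs
else:
    print(22)
delta += delta * 22
if 8 >= rate:
    pairs = h[h] - 25
    h = rate // (h % h)
else:
    emit(pairs)
rate = 34
if h <= h:
    rate = 10 % delta
    log(rate)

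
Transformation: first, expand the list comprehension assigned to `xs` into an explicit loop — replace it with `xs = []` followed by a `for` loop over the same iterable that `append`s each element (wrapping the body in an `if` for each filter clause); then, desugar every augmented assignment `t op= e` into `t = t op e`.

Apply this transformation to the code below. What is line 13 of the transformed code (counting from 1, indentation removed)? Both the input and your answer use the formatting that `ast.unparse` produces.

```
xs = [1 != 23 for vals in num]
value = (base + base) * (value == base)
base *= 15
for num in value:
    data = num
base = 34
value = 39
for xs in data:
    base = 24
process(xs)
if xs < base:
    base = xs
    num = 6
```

Transformed code:
xs = []
for vals in num:
    xs.append(1 != 23)
value = (base + base) * (value == base)
base = base * 15
for num in value:
    data = num
base = 34
value = 39
for xs in data:
    base = 24
process(xs)
if xs < base:
    base = xs
    num = 6

if xs < base: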